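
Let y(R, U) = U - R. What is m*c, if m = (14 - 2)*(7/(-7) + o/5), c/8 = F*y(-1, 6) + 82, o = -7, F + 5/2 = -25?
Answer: 127296/5 ≈ 25459.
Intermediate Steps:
F = -55/2 (F = -5/2 - 25 = -55/2 ≈ -27.500)
c = -884 (c = 8*(-55*(6 - 1*(-1))/2 + 82) = 8*(-55*(6 + 1)/2 + 82) = 8*(-55/2*7 + 82) = 8*(-385/2 + 82) = 8*(-221/2) = -884)
m = -144/5 (m = (14 - 2)*(7/(-7) - 7/5) = 12*(7*(-1/7) - 7*1/5) = 12*(-1 - 7/5) = 12*(-12/5) = -144/5 ≈ -28.800)
m*c = -144/5*(-884) = 127296/5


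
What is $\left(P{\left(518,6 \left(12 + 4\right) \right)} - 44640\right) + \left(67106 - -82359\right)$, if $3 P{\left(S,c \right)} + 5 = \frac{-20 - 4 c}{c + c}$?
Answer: $\frac{15094459}{144} \approx 1.0482 \cdot 10^{5}$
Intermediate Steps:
$P{\left(S,c \right)} = - \frac{5}{3} + \frac{-20 - 4 c}{6 c}$ ($P{\left(S,c \right)} = - \frac{5}{3} + \frac{\left(-20 - 4 c\right) \frac{1}{c + c}}{3} = - \frac{5}{3} + \frac{\left(-20 - 4 c\right) \frac{1}{2 c}}{3} = - \frac{5}{3} + \frac{\frac{1}{2} \frac{1}{c} \left(-20 - 4 c\right)}{3} = - \frac{5}{3} + \frac{-20 - 4 c}{6 c}$)
$\left(P{\left(518,6 \left(12 + 4\right) \right)} - 44640\right) + \left(67106 - -82359\right) = \left(\frac{-10 - 7 \cdot 6 \left(12 + 4\right)}{3 \cdot 6 \left(12 + 4\right)} - 44640\right) + \left(67106 - -82359\right) = \left(\frac{-10 - 7 \cdot 6 \cdot 16}{3 \cdot 6 \cdot 16} - 44640\right) + \left(67106 + 82359\right) = \left(\frac{-10 - 672}{3 \cdot 96} - 44640\right) + 149465 = \left(\frac{1}{3} \cdot \frac{1}{96} \left(-10 - 672\right) - 44640\right) + 149465 = \left(\frac{1}{3} \cdot \frac{1}{96} \left(-682\right) - 44640\right) + 149465 = \left(- \frac{341}{144} - 44640\right) + 149465 = - \frac{6428501}{144} + 149465 = \frac{15094459}{144}$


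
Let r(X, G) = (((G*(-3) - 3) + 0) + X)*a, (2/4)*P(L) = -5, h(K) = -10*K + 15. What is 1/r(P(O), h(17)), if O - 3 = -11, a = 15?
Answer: 1/6780 ≈ 0.00014749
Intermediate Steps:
h(K) = 15 - 10*K
O = -8 (O = 3 - 11 = -8)
P(L) = -10 (P(L) = 2*(-5) = -10)
r(X, G) = -45 - 45*G + 15*X (r(X, G) = (((G*(-3) - 3) + 0) + X)*15 = (((-3*G - 3) + 0) + X)*15 = (((-3 - 3*G) + 0) + X)*15 = ((-3 - 3*G) + X)*15 = (-3 + X - 3*G)*15 = -45 - 45*G + 15*X)
1/r(P(O), h(17)) = 1/(-45 - 45*(15 - 10*17) + 15*(-10)) = 1/(-45 - 45*(15 - 170) - 150) = 1/(-45 - 45*(-155) - 150) = 1/(-45 + 6975 - 150) = 1/6780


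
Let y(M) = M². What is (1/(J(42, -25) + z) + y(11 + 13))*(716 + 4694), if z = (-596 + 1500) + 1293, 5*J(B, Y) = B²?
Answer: 39727950890/12749 ≈ 3.1162e+6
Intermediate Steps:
J(B, Y) = B²/5
z = 2197 (z = 904 + 1293 = 2197)
(1/(J(42, -25) + z) + y(11 + 13))*(716 + 4694) = (1/((⅕)*42² + 2197) + (11 + 13)²)*(716 + 4694) = (1/((⅕)*1764 + 2197) + 24²)*5410 = (1/(1764/5 + 2197) + 576)*5410 = (1/(12749/5) + 576)*5410 = (5/12749 + 576)*5410 = (7343429/12749)*5410 = 39727950890/12749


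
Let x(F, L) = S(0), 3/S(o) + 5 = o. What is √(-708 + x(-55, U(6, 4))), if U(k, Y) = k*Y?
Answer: I*√17715/5 ≈ 26.62*I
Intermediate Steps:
S(o) = 3/(-5 + o)
U(k, Y) = Y*k
x(F, L) = -⅗ (x(F, L) = 3/(-5 + 0) = 3/(-5) = 3*(-⅕) = -⅗)
√(-708 + x(-55, U(6, 4))) = √(-708 - ⅗) = √(-3543/5) = I*√17715/5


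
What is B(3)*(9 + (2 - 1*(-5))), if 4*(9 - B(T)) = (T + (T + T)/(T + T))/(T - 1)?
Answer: 136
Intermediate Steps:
B(T) = 9 - (1 + T)/(4*(-1 + T)) (B(T) = 9 - (T + (T + T)/(T + T))/(4*(T - 1)) = 9 - (T + (2*T)/((2*T)))/(4*(-1 + T)) = 9 - (T + (2*T)*(1/(2*T)))/(4*(-1 + T)) = 9 - (T + 1)/(4*(-1 + T)) = 9 - (1 + T)/(4*(-1 + T)))
B(3)*(9 + (2 - 1*(-5))) = ((-37 + 35*3)/(4*(-1 + 3)))*(9 + (2 - 1*(-5))) = ((1/4)*(-37 + 105)/2)*(9 + (2 + 5)) = ((1/4)*(1/2)*68)*(9 + 7) = (17/2)*16 = 136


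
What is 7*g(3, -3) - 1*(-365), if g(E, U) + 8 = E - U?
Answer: 351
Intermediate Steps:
g(E, U) = -8 + E - U (g(E, U) = -8 + (E - U) = -8 + E - U)
7*g(3, -3) - 1*(-365) = 7*(-8 + 3 - 1*(-3)) - 1*(-365) = 7*(-8 + 3 + 3) + 365 = 7*(-2) + 365 = -14 + 365 = 351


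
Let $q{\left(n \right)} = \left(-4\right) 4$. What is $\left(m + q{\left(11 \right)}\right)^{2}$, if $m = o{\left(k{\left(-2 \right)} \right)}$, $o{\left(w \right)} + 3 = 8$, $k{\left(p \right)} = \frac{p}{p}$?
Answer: $121$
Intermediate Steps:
$k{\left(p \right)} = 1$
$o{\left(w \right)} = 5$ ($o{\left(w \right)} = -3 + 8 = 5$)
$m = 5$
$q{\left(n \right)} = -16$
$\left(m + q{\left(11 \right)}\right)^{2} = \left(5 - 16\right)^{2} = \left(-11\right)^{2} = 121$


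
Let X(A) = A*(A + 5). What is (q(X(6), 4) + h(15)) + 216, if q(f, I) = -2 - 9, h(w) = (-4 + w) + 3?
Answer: 219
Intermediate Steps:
h(w) = -1 + w
X(A) = A*(5 + A)
q(f, I) = -11
(q(X(6), 4) + h(15)) + 216 = (-11 + (-1 + 15)) + 216 = (-11 + 14) + 216 = 3 + 216 = 219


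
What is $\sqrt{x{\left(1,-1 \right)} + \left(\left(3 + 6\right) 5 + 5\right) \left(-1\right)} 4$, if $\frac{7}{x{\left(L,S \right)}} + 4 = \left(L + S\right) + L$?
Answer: $\frac{4 i \sqrt{471}}{3} \approx 28.937 i$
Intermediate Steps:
$x{\left(L,S \right)} = \frac{7}{-4 + S + 2 L}$ ($x{\left(L,S \right)} = \frac{7}{-4 + \left(\left(L + S\right) + L\right)} = \frac{7}{-4 + \left(S + 2 L\right)} = \frac{7}{-4 + S + 2 L}$)
$\sqrt{x{\left(1,-1 \right)} + \left(\left(3 + 6\right) 5 + 5\right) \left(-1\right)} 4 = \sqrt{\frac{7}{-4 - 1 + 2 \cdot 1} + \left(\left(3 + 6\right) 5 + 5\right) \left(-1\right)} 4 = \sqrt{\frac{7}{-4 - 1 + 2} + \left(9 \cdot 5 + 5\right) \left(-1\right)} 4 = \sqrt{\frac{7}{-3} + \left(45 + 5\right) \left(-1\right)} 4 = \sqrt{7 \left(- \frac{1}{3}\right) + 50 \left(-1\right)} 4 = \sqrt{- \frac{7}{3} - 50} \cdot 4 = \sqrt{- \frac{157}{3}} \cdot 4 = \frac{i \sqrt{471}}{3} \cdot 4 = \frac{4 i \sqrt{471}}{3}$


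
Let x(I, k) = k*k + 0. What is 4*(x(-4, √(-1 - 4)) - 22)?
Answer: -108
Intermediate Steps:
x(I, k) = k² (x(I, k) = k² + 0 = k²)
4*(x(-4, √(-1 - 4)) - 22) = 4*((√(-1 - 4))² - 22) = 4*((√(-5))² - 22) = 4*((I*√5)² - 22) = 4*(-5 - 22) = 4*(-27) = -108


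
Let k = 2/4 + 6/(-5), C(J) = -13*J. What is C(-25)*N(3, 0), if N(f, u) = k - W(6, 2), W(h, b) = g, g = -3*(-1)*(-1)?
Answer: 1495/2 ≈ 747.50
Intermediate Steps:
g = -3 (g = 3*(-1) = -3)
W(h, b) = -3
k = -7/10 (k = 2*(¼) + 6*(-⅕) = ½ - 6/5 = -7/10 ≈ -0.70000)
N(f, u) = 23/10 (N(f, u) = -7/10 - 1*(-3) = -7/10 + 3 = 23/10)
C(-25)*N(3, 0) = -13*(-25)*(23/10) = 325*(23/10) = 1495/2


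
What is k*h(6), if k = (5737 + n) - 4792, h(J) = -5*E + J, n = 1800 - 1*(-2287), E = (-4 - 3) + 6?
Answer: 55352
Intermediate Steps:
E = -1 (E = -7 + 6 = -1)
n = 4087 (n = 1800 + 2287 = 4087)
h(J) = 5 + J (h(J) = -5*(-1) + J = 5 + J)
k = 5032 (k = (5737 + 4087) - 4792 = 9824 - 4792 = 5032)
k*h(6) = 5032*(5 + 6) = 5032*11 = 55352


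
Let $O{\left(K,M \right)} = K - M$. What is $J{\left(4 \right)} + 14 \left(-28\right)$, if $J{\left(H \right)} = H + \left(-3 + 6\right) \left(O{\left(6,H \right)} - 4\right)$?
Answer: $-394$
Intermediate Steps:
$J{\left(H \right)} = 6 - 2 H$ ($J{\left(H \right)} = H + \left(-3 + 6\right) \left(\left(6 - H\right) - 4\right) = H + 3 \left(2 - H\right) = H - \left(-6 + 3 H\right) = 6 - 2 H$)
$J{\left(4 \right)} + 14 \left(-28\right) = \left(6 - 8\right) + 14 \left(-28\right) = \left(6 - 8\right) - 392 = -2 - 392 = -394$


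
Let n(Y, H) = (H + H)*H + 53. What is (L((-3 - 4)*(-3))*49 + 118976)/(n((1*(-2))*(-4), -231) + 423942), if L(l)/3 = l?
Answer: 122063/530717 ≈ 0.23000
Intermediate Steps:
L(l) = 3*l
n(Y, H) = 53 + 2*H² (n(Y, H) = (2*H)*H + 53 = 2*H² + 53 = 53 + 2*H²)
(L((-3 - 4)*(-3))*49 + 118976)/(n((1*(-2))*(-4), -231) + 423942) = ((3*((-3 - 4)*(-3)))*49 + 118976)/((53 + 2*(-231)²) + 423942) = ((3*(-7*(-3)))*49 + 118976)/((53 + 2*53361) + 423942) = ((3*21)*49 + 118976)/((53 + 106722) + 423942) = (63*49 + 118976)/(106775 + 423942) = (3087 + 118976)/530717 = 122063*(1/530717) = 122063/530717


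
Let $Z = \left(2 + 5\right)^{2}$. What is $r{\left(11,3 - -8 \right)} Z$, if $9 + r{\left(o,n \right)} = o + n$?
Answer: $637$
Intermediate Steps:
$r{\left(o,n \right)} = -9 + n + o$ ($r{\left(o,n \right)} = -9 + \left(o + n\right) = -9 + \left(n + o\right) = -9 + n + o$)
$Z = 49$ ($Z = 7^{2} = 49$)
$r{\left(11,3 - -8 \right)} Z = \left(-9 + \left(3 - -8\right) + 11\right) 49 = \left(-9 + \left(3 + 8\right) + 11\right) 49 = \left(-9 + 11 + 11\right) 49 = 13 \cdot 49 = 637$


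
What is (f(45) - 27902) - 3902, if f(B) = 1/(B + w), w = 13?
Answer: -1844631/58 ≈ -31804.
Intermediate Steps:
f(B) = 1/(13 + B) (f(B) = 1/(B + 13) = 1/(13 + B))
(f(45) - 27902) - 3902 = (1/(13 + 45) - 27902) - 3902 = (1/58 - 27902) - 3902 = -1618315/58 - 3902 = -1844631/58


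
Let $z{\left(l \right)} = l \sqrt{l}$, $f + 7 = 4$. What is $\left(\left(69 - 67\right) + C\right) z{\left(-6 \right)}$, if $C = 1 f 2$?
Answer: $24 i \sqrt{6} \approx 58.788 i$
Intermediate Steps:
$f = -3$ ($f = -7 + 4 = -3$)
$C = -6$ ($C = 1 \left(-3\right) 2 = \left(-3\right) 2 = -6$)
$z{\left(l \right)} = l^{\frac{3}{2}}$
$\left(\left(69 - 67\right) + C\right) z{\left(-6 \right)} = \left(\left(69 - 67\right) - 6\right) \left(-6\right)^{\frac{3}{2}} = \left(2 - 6\right) \left(- 6 i \sqrt{6}\right) = - 4 \left(- 6 i \sqrt{6}\right) = 24 i \sqrt{6}$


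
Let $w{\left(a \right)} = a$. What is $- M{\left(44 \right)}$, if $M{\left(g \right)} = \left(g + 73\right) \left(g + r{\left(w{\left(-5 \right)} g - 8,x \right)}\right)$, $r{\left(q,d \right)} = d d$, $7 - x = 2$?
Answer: $-8073$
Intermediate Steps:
$x = 5$ ($x = 7 - 2 = 5$)
$r{\left(q,d \right)} = d^{2}$
$M{\left(g \right)} = \left(25 + g\right) \left(73 + g\right)$ ($M{\left(g \right)} = \left(g + 73\right) \left(g + 5^{2}\right) = \left(73 + g\right) \left(g + 25\right) = \left(73 + g\right) \left(25 + g\right) = \left(25 + g\right) \left(73 + g\right)$)
$- M{\left(44 \right)} = - (1825 + 44^{2} + 98 \cdot 44) = - (1825 + 1936 + 4312) = \left(-1\right) 8073 = -8073$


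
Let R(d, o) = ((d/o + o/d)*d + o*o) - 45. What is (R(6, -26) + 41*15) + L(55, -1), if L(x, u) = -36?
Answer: 15374/13 ≈ 1182.6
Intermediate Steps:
R(d, o) = -45 + o² + d*(d/o + o/d) (R(d, o) = (d*(d/o + o/d) + o²) - 45 = (o² + d*(d/o + o/d)) - 45 = -45 + o² + d*(d/o + o/d))
(R(6, -26) + 41*15) + L(55, -1) = ((-45 - 26 + (-26)² + 6²/(-26)) + 41*15) - 36 = ((-45 - 26 + 676 + 36*(-1/26)) + 615) - 36 = ((-45 - 26 + 676 - 18/13) + 615) - 36 = (7847/13 + 615) - 36 = 15842/13 - 36 = 15374/13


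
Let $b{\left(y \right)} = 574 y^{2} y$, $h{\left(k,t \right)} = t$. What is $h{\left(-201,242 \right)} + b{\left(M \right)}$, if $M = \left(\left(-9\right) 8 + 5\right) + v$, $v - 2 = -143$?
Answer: $-5165375246$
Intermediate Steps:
$v = -141$ ($v = 2 - 143 = -141$)
$M = -208$ ($M = \left(\left(-9\right) 8 + 5\right) - 141 = \left(-72 + 5\right) - 141 = -67 - 141 = -208$)
$b{\left(y \right)} = 574 y^{3}$
$h{\left(-201,242 \right)} + b{\left(M \right)} = 242 + 574 \left(-208\right)^{3} = 242 + 574 \left(-8998912\right) = 242 - 5165375488 = -5165375246$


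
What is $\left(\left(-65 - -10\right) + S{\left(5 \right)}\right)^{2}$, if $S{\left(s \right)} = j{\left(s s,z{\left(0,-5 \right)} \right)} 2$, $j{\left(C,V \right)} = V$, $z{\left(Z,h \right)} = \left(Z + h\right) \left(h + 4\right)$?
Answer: $2025$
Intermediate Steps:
$z{\left(Z,h \right)} = \left(4 + h\right) \left(Z + h\right)$ ($z{\left(Z,h \right)} = \left(Z + h\right) \left(4 + h\right) = \left(4 + h\right) \left(Z + h\right)$)
$S{\left(s \right)} = 10$ ($S{\left(s \right)} = \left(\left(-5\right)^{2} + 4 \cdot 0 + 4 \left(-5\right) + 0 \left(-5\right)\right) 2 = \left(25 + 0 - 20 + 0\right) 2 = 5 \cdot 2 = 10$)
$\left(\left(-65 - -10\right) + S{\left(5 \right)}\right)^{2} = \left(\left(-65 - -10\right) + 10\right)^{2} = \left(\left(-65 + 10\right) + 10\right)^{2} = \left(-55 + 10\right)^{2} = \left(-45\right)^{2} = 2025$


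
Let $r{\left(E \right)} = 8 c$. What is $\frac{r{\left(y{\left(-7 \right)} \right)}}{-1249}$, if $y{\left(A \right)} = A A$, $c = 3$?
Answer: $- \frac{24}{1249} \approx -0.019215$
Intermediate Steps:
$y{\left(A \right)} = A^{2}$
$r{\left(E \right)} = 24$ ($r{\left(E \right)} = 8 \cdot 3 = 24$)
$\frac{r{\left(y{\left(-7 \right)} \right)}}{-1249} = \frac{24}{-1249} = 24 \left(- \frac{1}{1249}\right) = - \frac{24}{1249}$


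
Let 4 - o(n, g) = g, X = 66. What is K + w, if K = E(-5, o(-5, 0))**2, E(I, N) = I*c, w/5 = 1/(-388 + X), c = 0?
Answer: -5/322 ≈ -0.015528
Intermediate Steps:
o(n, g) = 4 - g
w = -5/322 (w = 5/(-388 + 66) = 5/(-322) = 5*(-1/322) = -5/322 ≈ -0.015528)
E(I, N) = 0 (E(I, N) = I*0 = 0)
K = 0 (K = 0**2 = 0)
K + w = 0 - 5/322 = -5/322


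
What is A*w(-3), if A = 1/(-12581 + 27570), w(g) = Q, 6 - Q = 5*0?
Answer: 6/14989 ≈ 0.00040029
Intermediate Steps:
Q = 6 (Q = 6 - 5*0 = 6 - 1*0 = 6 + 0 = 6)
w(g) = 6
A = 1/14989 ≈ 6.6716e-5
A*w(-3) = (1/14989)*6 = 6/14989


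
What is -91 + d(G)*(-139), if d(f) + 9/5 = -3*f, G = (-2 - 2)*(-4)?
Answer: 34156/5 ≈ 6831.2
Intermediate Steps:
G = 16 (G = -4*(-4) = 16)
d(f) = -9/5 - 3*f
-91 + d(G)*(-139) = -91 + (-9/5 - 3*16)*(-139) = -91 + (-9/5 - 48)*(-139) = -91 - 249/5*(-139) = -91 + 34611/5 = 34156/5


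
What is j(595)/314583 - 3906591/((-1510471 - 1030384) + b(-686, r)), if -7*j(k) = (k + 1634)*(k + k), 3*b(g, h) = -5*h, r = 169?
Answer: 266034199453/799398396010 ≈ 0.33279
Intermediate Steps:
b(g, h) = -5*h/3 (b(g, h) = (-5*h)/3 = -5*h/3)
j(k) = -2*k*(1634 + k)/7 (j(k) = -(k + 1634)*(k + k)/7 = -(1634 + k)*2*k/7 = -2*k*(1634 + k)/7)
j(595)/314583 - 3906591/((-1510471 - 1030384) + b(-686, r)) = -2/7*595*(1634 + 595)/314583 - 3906591/((-1510471 - 1030384) - 5/3*169) = -2/7*595*2229*(1/314583) - 3906591/(-2540855 - 845/3) = -378930*1/314583 - 3906591/(-7623410/3) = -126310/104861 - 3906591*(-3/7623410) = -126310/104861 + 11719773/7623410 = 266034199453/799398396010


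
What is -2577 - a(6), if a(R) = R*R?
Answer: -2613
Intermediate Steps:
a(R) = R²
-2577 - a(6) = -2577 - 1*6² = -2577 - 1*36 = -2577 - 36 = -2613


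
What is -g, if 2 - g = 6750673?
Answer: 6750671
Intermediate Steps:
g = -6750671 (g = 2 - 1*6750673 = 2 - 6750673 = -6750671)
-g = -1*(-6750671) = 6750671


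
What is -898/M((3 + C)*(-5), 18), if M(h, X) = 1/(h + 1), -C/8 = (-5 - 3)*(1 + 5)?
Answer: 1736732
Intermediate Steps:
C = 384 (C = -8*(-5 - 3)*(1 + 5) = -(-64)*6 = -8*(-48) = 384)
M(h, X) = 1/(1 + h)
-898/M((3 + C)*(-5), 18) = -898/(1/(1 + (3 + 384)*(-5))) = -898/(1/(1 + 387*(-5))) = -898/(1/(1 - 1935)) = -898/(1/(-1934)) = -898/(-1/1934) = -898*(-1934) = 1736732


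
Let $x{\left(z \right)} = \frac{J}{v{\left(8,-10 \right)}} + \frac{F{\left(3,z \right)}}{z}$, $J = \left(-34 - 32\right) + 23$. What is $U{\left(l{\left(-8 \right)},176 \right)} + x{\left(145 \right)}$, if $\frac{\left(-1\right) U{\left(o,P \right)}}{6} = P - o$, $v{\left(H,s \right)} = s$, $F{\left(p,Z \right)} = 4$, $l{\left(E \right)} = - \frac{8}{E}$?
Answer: $- \frac{60649}{58} \approx -1045.7$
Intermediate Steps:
$J = -43$ ($J = -66 + 23 = -43$)
$U{\left(o,P \right)} = - 6 P + 6 o$ ($U{\left(o,P \right)} = - 6 \left(P - o\right) = - 6 P + 6 o$)
$x{\left(z \right)} = \frac{43}{10} + \frac{4}{z}$ ($x{\left(z \right)} = - \frac{43}{-10} + \frac{4}{z} = \left(-43\right) \left(- \frac{1}{10}\right) + \frac{4}{z} = \frac{43}{10} + \frac{4}{z}$)
$U{\left(l{\left(-8 \right)},176 \right)} + x{\left(145 \right)} = \left(\left(-6\right) 176 + 6 \left(- \frac{8}{-8}\right)\right) + \left(\frac{43}{10} + \frac{4}{145}\right) = \left(-1056 + 6 \left(\left(-8\right) \left(- \frac{1}{8}\right)\right)\right) + \left(\frac{43}{10} + 4 \cdot \frac{1}{145}\right) = \left(-1056 + 6 \cdot 1\right) + \left(\frac{43}{10} + \frac{4}{145}\right) = \left(-1056 + 6\right) + \frac{251}{58} = -1050 + \frac{251}{58} = - \frac{60649}{58}$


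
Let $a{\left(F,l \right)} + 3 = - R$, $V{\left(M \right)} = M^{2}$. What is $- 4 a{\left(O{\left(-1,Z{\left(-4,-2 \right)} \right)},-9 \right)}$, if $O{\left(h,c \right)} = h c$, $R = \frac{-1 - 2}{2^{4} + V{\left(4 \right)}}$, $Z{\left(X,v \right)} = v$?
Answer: $\frac{93}{8} \approx 11.625$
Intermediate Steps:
$R = - \frac{3}{32}$ ($R = \frac{-1 - 2}{2^{4} + 4^{2}} = - \frac{3}{16 + 16} = - \frac{3}{32} \approx -0.09375$)
$O{\left(h,c \right)} = c h$
$a{\left(F,l \right)} = - \frac{93}{32}$ ($a{\left(F,l \right)} = -3 - - \frac{3}{32} = -3 + \frac{3}{32} = - \frac{93}{32}$)
$- 4 a{\left(O{\left(-1,Z{\left(-4,-2 \right)} \right)},-9 \right)} = \left(-4\right) \left(- \frac{93}{32}\right) = \frac{93}{8}$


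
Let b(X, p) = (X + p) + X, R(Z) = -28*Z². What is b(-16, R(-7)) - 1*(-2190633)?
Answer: 2189229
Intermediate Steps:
b(X, p) = p + 2*X
b(-16, R(-7)) - 1*(-2190633) = (-28*(-7)² + 2*(-16)) - 1*(-2190633) = (-28*49 - 32) + 2190633 = (-1372 - 32) + 2190633 = -1404 + 2190633 = 2189229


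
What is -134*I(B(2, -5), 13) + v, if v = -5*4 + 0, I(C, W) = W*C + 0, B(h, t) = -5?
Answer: 8690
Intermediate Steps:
I(C, W) = C*W (I(C, W) = C*W + 0 = C*W)
v = -20 (v = -20 + 0 = -20)
-134*I(B(2, -5), 13) + v = -(-670)*13 - 20 = -134*(-65) - 20 = 8710 - 20 = 8690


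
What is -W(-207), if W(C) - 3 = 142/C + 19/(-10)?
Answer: -857/2070 ≈ -0.41401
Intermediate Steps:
W(C) = 11/10 + 142/C (W(C) = 3 + (142/C + 19/(-10)) = 3 + (142/C + 19*(-⅒)) = 3 + (142/C - 19/10) = 3 + (-19/10 + 142/C) = 11/10 + 142/C)
-W(-207) = -(11/10 + 142/(-207)) = -(11/10 + 142*(-1/207)) = -(11/10 - 142/207) = -1*857/2070 = -857/2070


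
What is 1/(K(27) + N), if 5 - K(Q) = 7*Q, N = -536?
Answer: -1/720 ≈ -0.0013889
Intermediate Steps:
K(Q) = 5 - 7*Q
1/(K(27) + N) = 1/((5 - 7*27) - 536) = 1/((5 - 189) - 536) = 1/(-184 - 536) = 1/(-720) = -1/720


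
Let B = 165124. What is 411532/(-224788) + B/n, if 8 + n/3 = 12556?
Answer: 1351636444/528869967 ≈ 2.5557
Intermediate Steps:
n = 37644 (n = -24 + 3*12556 = -24 + 37668 = 37644)
411532/(-224788) + B/n = 411532/(-224788) + 165124/37644 = 411532*(-1/224788) + 165124*(1/37644) = -102883/56197 + 41281/9411 = 1351636444/528869967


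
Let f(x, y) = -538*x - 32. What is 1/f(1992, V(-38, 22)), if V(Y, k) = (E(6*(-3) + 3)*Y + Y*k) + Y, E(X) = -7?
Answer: -1/1071728 ≈ -9.3307e-7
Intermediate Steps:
V(Y, k) = -6*Y + Y*k (V(Y, k) = (-7*Y + Y*k) + Y = -6*Y + Y*k)
f(x, y) = -32 - 538*x
1/f(1992, V(-38, 22)) = 1/(-32 - 538*1992) = 1/(-32 - 1071696) = 1/(-1071728) = -1/1071728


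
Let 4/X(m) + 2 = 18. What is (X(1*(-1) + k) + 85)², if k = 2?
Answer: 116281/16 ≈ 7267.6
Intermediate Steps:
X(m) = ¼ (X(m) = 4/(-2 + 18) = 4/16 = 4*(1/16) = ¼)
(X(1*(-1) + k) + 85)² = (¼ + 85)² = (341/4)² = 116281/16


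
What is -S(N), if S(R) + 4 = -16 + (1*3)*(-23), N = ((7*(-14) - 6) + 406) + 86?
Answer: 89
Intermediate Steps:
N = 388 (N = ((-98 - 6) + 406) + 86 = (-104 + 406) + 86 = 302 + 86 = 388)
S(R) = -89 (S(R) = -4 + (-16 + (1*3)*(-23)) = -4 + (-16 + 3*(-23)) = -4 + (-16 - 69) = -4 - 85 = -89)
-S(N) = -1*(-89) = 89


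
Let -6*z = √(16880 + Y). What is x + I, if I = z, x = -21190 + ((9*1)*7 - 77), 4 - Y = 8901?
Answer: -21204 - √887/2 ≈ -21219.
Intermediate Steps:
Y = -8897 (Y = 4 - 1*8901 = 4 - 8901 = -8897)
x = -21204 (x = -21190 + (9*7 - 77) = -21190 + (63 - 77) = -21190 - 14 = -21204)
z = -√887/2 (z = -√(16880 - 8897)/6 = -√887/2 ≈ -14.891)
I = -√887/2 ≈ -14.891
x + I = -21204 - √887/2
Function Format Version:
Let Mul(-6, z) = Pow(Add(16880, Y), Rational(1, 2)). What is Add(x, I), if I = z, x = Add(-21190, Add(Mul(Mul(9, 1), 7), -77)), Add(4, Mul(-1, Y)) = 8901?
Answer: Add(-21204, Mul(Rational(-1, 2), Pow(887, Rational(1, 2)))) ≈ -21219.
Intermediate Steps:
Y = -8897 (Y = Add(4, Mul(-1, 8901)) = Add(4, -8901) = -8897)
x = -21204 (x = Add(-21190, Add(Mul(9, 7), -77)) = Add(-21190, Add(63, -77)) = Add(-21190, -14) = -21204)
z = Mul(Rational(-1, 2), Pow(887, Rational(1, 2))) (z = Mul(Rational(-1, 6), Pow(Add(16880, -8897), Rational(1, 2))) = Mul(Rational(-1, 6), Pow(7983, Rational(1, 2))) = Mul(Rational(-1, 6), Mul(3, Pow(887, Rational(1, 2)))) = Mul(Rational(-1, 2), Pow(887, Rational(1, 2))) ≈ -14.891)
I = Mul(Rational(-1, 2), Pow(887, Rational(1, 2))) ≈ -14.891
Add(x, I) = Add(-21204, Mul(Rational(-1, 2), Pow(887, Rational(1, 2))))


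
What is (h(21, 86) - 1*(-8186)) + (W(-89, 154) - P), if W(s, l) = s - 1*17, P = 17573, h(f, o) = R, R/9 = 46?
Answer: -9079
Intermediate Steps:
R = 414 (R = 9*46 = 414)
h(f, o) = 414
W(s, l) = -17 + s (W(s, l) = s - 17 = -17 + s)
(h(21, 86) - 1*(-8186)) + (W(-89, 154) - P) = (414 - 1*(-8186)) + ((-17 - 89) - 1*17573) = (414 + 8186) + (-106 - 17573) = 8600 - 17679 = -9079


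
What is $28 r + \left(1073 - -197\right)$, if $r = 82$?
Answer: $3566$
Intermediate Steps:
$28 r + \left(1073 - -197\right) = 28 \cdot 82 + \left(1073 - -197\right) = 2296 + \left(1073 + 197\right) = 2296 + 1270 = 3566$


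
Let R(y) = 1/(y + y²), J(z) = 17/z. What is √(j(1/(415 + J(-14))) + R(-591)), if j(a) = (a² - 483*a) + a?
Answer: I*√528094727191014110/673320390 ≈ 1.0793*I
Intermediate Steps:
j(a) = a² - 482*a
√(j(1/(415 + J(-14))) + R(-591)) = √((-482 + 1/(415 + 17/(-14)))/(415 + 17/(-14)) + 1/((-591)*(1 - 591))) = √((-482 + 1/(415 + 17*(-1/14)))/(415 + 17*(-1/14)) - 1/591/(-590)) = √((-482 + 1/(415 - 17/14))/(415 - 17/14) - 1/591*(-1/590)) = √((-482 + 1/(5793/14))/(5793/14) + 1/348690) = √(14*(-482 + 14/5793)/5793 + 1/348690) = √((14/5793)*(-2792212/5793) + 1/348690) = √(-39090968/33558849 + 1/348690) = √(-4543532024357/3900545019270) = I*√528094727191014110/673320390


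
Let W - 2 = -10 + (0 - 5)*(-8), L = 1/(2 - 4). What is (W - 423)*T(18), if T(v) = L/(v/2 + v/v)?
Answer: 391/20 ≈ 19.550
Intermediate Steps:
L = -½ (L = 1/(-2) = -½ ≈ -0.50000)
W = 32 (W = 2 + (-10 + (0 - 5)*(-8)) = 2 + (-10 - 5*(-8)) = 2 + (-10 + 40) = 2 + 30 = 32)
T(v) = -1/(2*(1 + v/2)) (T(v) = -1/(2*(v/2 + v/v)) = -1/(2*(v*(½) + 1)) = -1/(2*(v/2 + 1)) = -1/(2*(1 + v/2)))
(W - 423)*T(18) = (32 - 423)*(-1/(2 + 18)) = -(-391)/20 = -391*(-1/20) = 391/20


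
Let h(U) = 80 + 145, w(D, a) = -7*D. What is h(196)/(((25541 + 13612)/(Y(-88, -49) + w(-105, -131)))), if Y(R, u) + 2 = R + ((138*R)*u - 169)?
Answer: 44664900/13051 ≈ 3422.3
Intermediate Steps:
Y(R, u) = -171 + R + 138*R*u (Y(R, u) = -2 + (R + ((138*R)*u - 169)) = -2 + (R + (138*R*u - 169)) = -2 + (R + (-169 + 138*R*u)) = -2 + (-169 + R + 138*R*u) = -171 + R + 138*R*u)
h(U) = 225
h(196)/(((25541 + 13612)/(Y(-88, -49) + w(-105, -131)))) = 225/(((25541 + 13612)/((-171 - 88 + 138*(-88)*(-49)) - 7*(-105)))) = 225/((39153/((-171 - 88 + 595056) + 735))) = 225/((39153/(594797 + 735))) = 225/((39153/595532)) = 225/((39153*(1/595532))) = 225/(39153/595532) = 225*(595532/39153) = 44664900/13051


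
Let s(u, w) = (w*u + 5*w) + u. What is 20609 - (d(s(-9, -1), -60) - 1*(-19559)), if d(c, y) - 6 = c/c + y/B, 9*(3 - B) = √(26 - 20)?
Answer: 256223/241 + 180*√6/241 ≈ 1065.0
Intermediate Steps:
B = 3 - √6/9 (B = 3 - √(26 - 20)/9 = 3 - √6/9 ≈ 2.7278)
s(u, w) = u + 5*w + u*w (s(u, w) = (u*w + 5*w) + u = (5*w + u*w) + u = u + 5*w + u*w)
d(c, y) = 7 + y/(3 - √6/9) (d(c, y) = 6 + (c/c + y/(3 - √6/9)) = 6 + (1 + y/(3 - √6/9)) = 7 + y/(3 - √6/9))
20609 - (d(s(-9, -1), -60) - 1*(-19559)) = 20609 - ((7 + (81/241)*(-60) + (3/241)*(-60)*√6) - 1*(-19559)) = 20609 - ((7 - 4860/241 - 180*√6/241) + 19559) = 20609 - ((-3173/241 - 180*√6/241) + 19559) = 20609 - (4710546/241 - 180*√6/241) = 20609 + (-4710546/241 + 180*√6/241) = 256223/241 + 180*√6/241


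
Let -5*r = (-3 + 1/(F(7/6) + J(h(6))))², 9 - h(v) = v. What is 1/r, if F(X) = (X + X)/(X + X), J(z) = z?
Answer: -80/121 ≈ -0.66116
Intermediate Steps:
h(v) = 9 - v
F(X) = 1 (F(X) = (2*X)/((2*X)) = (2*X)*(1/(2*X)) = 1)
r = -121/80 (r = -(-3 + 1/(1 + (9 - 1*6)))²/5 = -(-3 + 1/(1 + (9 - 6)))²/5 = -(-3 + 1/(1 + 3))²/5 = -(-3 + 1/4)²/5 = -(-3 + ¼)²/5 = -(-11/4)²/5 = -⅕*121/16 = -121/80 ≈ -1.5125)
1/r = 1/(-121/80) = -80/121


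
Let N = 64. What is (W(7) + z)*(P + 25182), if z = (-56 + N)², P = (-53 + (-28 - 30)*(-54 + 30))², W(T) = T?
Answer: 129085313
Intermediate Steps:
P = 1792921 (P = (-53 - 58*(-24))² = (-53 + 1392)² = 1339² = 1792921)
z = 64 (z = (-56 + 64)² = 8² = 64)
(W(7) + z)*(P + 25182) = (7 + 64)*(1792921 + 25182) = 71*1818103 = 129085313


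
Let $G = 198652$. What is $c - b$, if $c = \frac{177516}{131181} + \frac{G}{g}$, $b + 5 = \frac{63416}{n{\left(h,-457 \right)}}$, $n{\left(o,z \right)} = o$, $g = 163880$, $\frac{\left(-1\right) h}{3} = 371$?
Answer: $\frac{128694356207423}{1993934146470} \approx 64.543$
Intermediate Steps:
$h = -1113$ ($h = \left(-3\right) 371 = -1113$)
$b = - \frac{68981}{1113}$ ($b = -5 + \frac{63416}{-1113} = -5 + 63416 \left(- \frac{1}{1113}\right) = -5 - \frac{63416}{1113} = - \frac{68981}{1113} \approx -61.978$)
$c = \frac{4595890841}{1791495190}$ ($c = \frac{177516}{131181} + \frac{198652}{163880} = 177516 \cdot \frac{1}{131181} + 198652 \cdot \frac{1}{163880} = \frac{59172}{43727} + \frac{49663}{40970} = \frac{4595890841}{1791495190} \approx 2.5654$)
$c - b = \frac{4595890841}{1791495190} - - \frac{68981}{1113} = \frac{4595890841}{1791495190} + \frac{68981}{1113} = \frac{128694356207423}{1993934146470}$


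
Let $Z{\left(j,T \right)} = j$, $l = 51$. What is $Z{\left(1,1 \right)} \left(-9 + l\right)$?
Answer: $42$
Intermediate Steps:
$Z{\left(1,1 \right)} \left(-9 + l\right) = 1 \left(-9 + 51\right) = 1 \cdot 42 = 42$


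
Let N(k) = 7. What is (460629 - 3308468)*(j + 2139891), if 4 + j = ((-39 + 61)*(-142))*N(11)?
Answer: -6031777110941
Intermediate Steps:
j = -21872 (j = -4 + ((-39 + 61)*(-142))*7 = -4 + (22*(-142))*7 = -4 - 3124*7 = -4 - 21868 = -21872)
(460629 - 3308468)*(j + 2139891) = (460629 - 3308468)*(-21872 + 2139891) = -2847839*2118019 = -6031777110941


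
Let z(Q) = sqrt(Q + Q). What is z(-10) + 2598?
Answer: 2598 + 2*I*sqrt(5) ≈ 2598.0 + 4.4721*I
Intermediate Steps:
z(Q) = sqrt(2)*sqrt(Q) (z(Q) = sqrt(2*Q) = sqrt(2)*sqrt(Q))
z(-10) + 2598 = sqrt(2)*sqrt(-10) + 2598 = sqrt(2)*(I*sqrt(10)) + 2598 = 2*I*sqrt(5) + 2598 = 2598 + 2*I*sqrt(5)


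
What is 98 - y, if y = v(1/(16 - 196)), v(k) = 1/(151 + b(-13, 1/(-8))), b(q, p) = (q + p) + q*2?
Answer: 87702/895 ≈ 97.991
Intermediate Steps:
b(q, p) = p + 3*q (b(q, p) = (p + q) + 2*q = p + 3*q)
v(k) = 8/895 (v(k) = 1/(151 + (1/(-8) + 3*(-13))) = 1/(151 + (1*(-⅛) - 39)) = 1/(151 + (-⅛ - 39)) = 1/(151 - 313/8) = 1/(895/8) = 8/895)
y = 8/895 ≈ 0.0089386
98 - y = 98 - 1*8/895 = 98 - 8/895 = 87702/895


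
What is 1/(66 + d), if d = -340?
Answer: -1/274 ≈ -0.0036496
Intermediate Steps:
1/(66 + d) = 1/(66 - 340) = 1/(-274) = -1/274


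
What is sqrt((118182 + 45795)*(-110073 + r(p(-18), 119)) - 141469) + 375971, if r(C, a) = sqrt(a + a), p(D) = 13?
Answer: 375971 + sqrt(-18049581790 + 163977*sqrt(238)) ≈ 3.7597e+5 + 1.3434e+5*I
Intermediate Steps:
r(C, a) = sqrt(2)*sqrt(a) (r(C, a) = sqrt(2*a) = sqrt(2)*sqrt(a))
sqrt((118182 + 45795)*(-110073 + r(p(-18), 119)) - 141469) + 375971 = sqrt((118182 + 45795)*(-110073 + sqrt(2)*sqrt(119)) - 141469) + 375971 = sqrt(163977*(-110073 + sqrt(238)) - 141469) + 375971 = sqrt((-18049440321 + 163977*sqrt(238)) - 141469) + 375971 = sqrt(-18049581790 + 163977*sqrt(238)) + 375971 = 375971 + sqrt(-18049581790 + 163977*sqrt(238))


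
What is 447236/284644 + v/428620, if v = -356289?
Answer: 22569692051/30501027820 ≈ 0.73997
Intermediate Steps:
447236/284644 + v/428620 = 447236/284644 - 356289/428620 = 447236*(1/284644) - 356289*1/428620 = 111809/71161 - 356289/428620 = 22569692051/30501027820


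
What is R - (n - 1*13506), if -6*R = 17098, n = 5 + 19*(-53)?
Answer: 34975/3 ≈ 11658.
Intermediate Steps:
n = -1002 (n = 5 - 1007 = -1002)
R = -8549/3 (R = -1/6*17098 = -8549/3 ≈ -2849.7)
R - (n - 1*13506) = -8549/3 - (-1002 - 1*13506) = -8549/3 - (-1002 - 13506) = -8549/3 - 1*(-14508) = -8549/3 + 14508 = 34975/3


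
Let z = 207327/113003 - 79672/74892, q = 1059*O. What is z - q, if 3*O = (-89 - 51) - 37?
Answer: 132196129703956/2115755169 ≈ 62482.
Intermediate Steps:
O = -59 (O = ((-89 - 51) - 37)/3 = (-140 - 37)/3 = (1/3)*(-177) = -59)
q = -62481 (q = 1059*(-59) = -62481)
z = 1630989667/2115755169 (z = 207327*(1/113003) - 79672*1/74892 = 207327/113003 - 19918/18723 = 1630989667/2115755169 ≈ 0.77088)
z - q = 1630989667/2115755169 - 1*(-62481) = 1630989667/2115755169 + 62481 = 132196129703956/2115755169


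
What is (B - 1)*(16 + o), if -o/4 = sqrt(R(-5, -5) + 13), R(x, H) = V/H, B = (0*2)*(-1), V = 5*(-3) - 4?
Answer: -16 + 8*sqrt(105)/5 ≈ 0.39512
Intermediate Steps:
V = -19 (V = -15 - 4 = -19)
B = 0 (B = 0*(-1) = 0)
R(x, H) = -19/H
o = -8*sqrt(105)/5 (o = -4*sqrt(-19/(-5) + 13) = -4*sqrt(-19*(-1/5) + 13) = -4*sqrt(19/5 + 13) = -8*sqrt(105)/5 ≈ -16.395)
(B - 1)*(16 + o) = (0 - 1)*(16 - 8*sqrt(105)/5) = -(16 - 8*sqrt(105)/5) = -16 + 8*sqrt(105)/5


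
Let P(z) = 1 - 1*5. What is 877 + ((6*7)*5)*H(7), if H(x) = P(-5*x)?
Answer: 37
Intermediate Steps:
P(z) = -4 (P(z) = 1 - 5 = -4)
H(x) = -4
877 + ((6*7)*5)*H(7) = 877 + ((6*7)*5)*(-4) = 877 + (42*5)*(-4) = 877 + 210*(-4) = 877 - 840 = 37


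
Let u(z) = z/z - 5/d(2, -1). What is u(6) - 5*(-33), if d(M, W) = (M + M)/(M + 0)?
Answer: 327/2 ≈ 163.50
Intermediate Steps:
d(M, W) = 2 (d(M, W) = (2*M)/M = 2)
u(z) = -3/2 (u(z) = z/z - 5/2 = 1 - 5*½ = 1 - 5/2 = -3/2)
u(6) - 5*(-33) = -3/2 - 5*(-33) = -3/2 + 165 = 327/2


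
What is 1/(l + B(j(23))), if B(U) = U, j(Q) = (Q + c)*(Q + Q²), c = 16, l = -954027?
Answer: -1/932499 ≈ -1.0724e-6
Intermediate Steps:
j(Q) = (16 + Q)*(Q + Q²) (j(Q) = (Q + 16)*(Q + Q²) = (16 + Q)*(Q + Q²))
1/(l + B(j(23))) = 1/(-954027 + 23*(16 + 23² + 17*23)) = 1/(-954027 + 23*(16 + 529 + 391)) = 1/(-954027 + 23*936) = 1/(-954027 + 21528) = 1/(-932499) = -1/932499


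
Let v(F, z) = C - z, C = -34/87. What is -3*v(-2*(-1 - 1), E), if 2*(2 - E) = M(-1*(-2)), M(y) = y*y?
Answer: 34/29 ≈ 1.1724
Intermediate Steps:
M(y) = y²
E = 0 (E = 2 - (-1*(-2))²/2 = 2 - ½*2² = 2 - ½*4 = 2 - 2 = 0)
C = -34/87 (C = -34*1/87 = -34/87 ≈ -0.39080)
v(F, z) = -34/87 - z
-3*v(-2*(-1 - 1), E) = -3*(-34/87 - 1*0) = -3*(-34/87 + 0) = -3*(-34/87) = 34/29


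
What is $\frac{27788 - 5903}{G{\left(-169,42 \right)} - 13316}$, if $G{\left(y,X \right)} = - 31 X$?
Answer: $- \frac{21885}{14618} \approx -1.4971$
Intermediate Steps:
$\frac{27788 - 5903}{G{\left(-169,42 \right)} - 13316} = \frac{27788 - 5903}{\left(-31\right) 42 - 13316} = \frac{21885}{-1302 - 13316} = \frac{21885}{-14618} = 21885 \left(- \frac{1}{14618}\right) = - \frac{21885}{14618}$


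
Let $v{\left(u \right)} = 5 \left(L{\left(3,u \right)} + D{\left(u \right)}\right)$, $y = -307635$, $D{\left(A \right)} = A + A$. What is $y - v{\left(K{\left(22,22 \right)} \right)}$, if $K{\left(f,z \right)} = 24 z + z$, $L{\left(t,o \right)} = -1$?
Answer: $-313130$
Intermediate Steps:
$D{\left(A \right)} = 2 A$
$K{\left(f,z \right)} = 25 z$
$v{\left(u \right)} = -5 + 10 u$ ($v{\left(u \right)} = 5 \left(-1 + 2 u\right) = -5 + 10 u$)
$y - v{\left(K{\left(22,22 \right)} \right)} = -307635 - \left(-5 + 10 \cdot 25 \cdot 22\right) = -307635 - \left(-5 + 10 \cdot 550\right) = -307635 - \left(-5 + 5500\right) = -307635 - 5495 = -313130$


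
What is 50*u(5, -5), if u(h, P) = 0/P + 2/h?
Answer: 20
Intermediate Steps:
u(h, P) = 2/h (u(h, P) = 0 + 2/h = 2/h)
50*u(5, -5) = 50*(2/5) = 20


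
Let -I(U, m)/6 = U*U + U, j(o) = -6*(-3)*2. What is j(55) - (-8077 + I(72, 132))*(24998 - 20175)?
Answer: 191053535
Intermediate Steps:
j(o) = 36 (j(o) = 18*2 = 36)
I(U, m) = -6*U - 6*U² (I(U, m) = -6*(U*U + U) = -6*(U² + U) = -6*(U + U²) = -6*U - 6*U²)
j(55) - (-8077 + I(72, 132))*(24998 - 20175) = 36 - (-8077 - 6*72*(1 + 72))*(24998 - 20175) = 36 - (-8077 - 6*72*73)*4823 = 36 - (-8077 - 31536)*4823 = 36 - (-39613)*4823 = 36 - 1*(-191053499) = 36 + 191053499 = 191053535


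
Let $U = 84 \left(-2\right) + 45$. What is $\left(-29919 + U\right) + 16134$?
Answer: $-13908$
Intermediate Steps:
$U = -123$ ($U = -168 + 45 = -123$)
$\left(-29919 + U\right) + 16134 = \left(-29919 - 123\right) + 16134 = -30042 + 16134 = -13908$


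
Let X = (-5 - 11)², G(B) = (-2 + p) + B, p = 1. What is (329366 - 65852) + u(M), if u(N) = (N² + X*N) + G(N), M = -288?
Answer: 272441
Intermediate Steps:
G(B) = -1 + B (G(B) = (-2 + 1) + B = -1 + B)
X = 256 (X = (-16)² = 256)
u(N) = -1 + N² + 257*N (u(N) = (N² + 256*N) + (-1 + N) = -1 + N² + 257*N)
(329366 - 65852) + u(M) = (329366 - 65852) + (-1 + (-288)² + 257*(-288)) = 263514 + (-1 + 82944 - 74016) = 263514 + 8927 = 272441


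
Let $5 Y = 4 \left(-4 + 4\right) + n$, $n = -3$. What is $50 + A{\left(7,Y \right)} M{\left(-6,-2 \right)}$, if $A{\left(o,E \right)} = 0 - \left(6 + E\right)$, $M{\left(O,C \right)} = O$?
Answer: $\frac{412}{5} \approx 82.4$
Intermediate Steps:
$Y = - \frac{3}{5}$ ($Y = \frac{4 \left(-4 + 4\right) - 3}{5} = \frac{4 \cdot 0 - 3}{5} = \frac{0 - 3}{5} = \frac{1}{5} \left(-3\right) = - \frac{3}{5} \approx -0.6$)
$A{\left(o,E \right)} = -6 - E$ ($A{\left(o,E \right)} = 0 - \left(6 + E\right) = -6 - E$)
$50 + A{\left(7,Y \right)} M{\left(-6,-2 \right)} = 50 + \left(-6 - - \frac{3}{5}\right) \left(-6\right) = 50 + \left(-6 + \frac{3}{5}\right) \left(-6\right) = 50 - - \frac{162}{5} = 50 + \frac{162}{5} = \frac{412}{5}$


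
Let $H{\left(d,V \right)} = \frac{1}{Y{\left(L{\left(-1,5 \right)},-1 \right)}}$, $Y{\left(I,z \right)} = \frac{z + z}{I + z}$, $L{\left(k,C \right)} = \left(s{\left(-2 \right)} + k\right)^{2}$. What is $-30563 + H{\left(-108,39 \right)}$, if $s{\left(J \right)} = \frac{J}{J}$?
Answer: $- \frac{61125}{2} \approx -30563.0$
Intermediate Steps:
$s{\left(J \right)} = 1$
$L{\left(k,C \right)} = \left(1 + k\right)^{2}$
$Y{\left(I,z \right)} = \frac{2 z}{I + z}$
$H{\left(d,V \right)} = \frac{1}{2}$ ($H{\left(d,V \right)} = \frac{1}{2 \left(-1\right) \frac{1}{\left(1 - 1\right)^{2} - 1}} = \frac{1}{2 \left(-1\right) \frac{1}{0^{2} - 1}} = \frac{1}{2 \left(-1\right) \frac{1}{0 - 1}} = \frac{1}{2 \left(-1\right) \frac{1}{-1}} = \frac{1}{2 \left(-1\right) \left(-1\right)} = \frac{1}{2}$)
$-30563 + H{\left(-108,39 \right)} = -30563 + \frac{1}{2} = - \frac{61125}{2}$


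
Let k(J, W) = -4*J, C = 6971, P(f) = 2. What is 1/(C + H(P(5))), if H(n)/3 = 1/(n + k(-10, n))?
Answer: 14/97595 ≈ 0.00014345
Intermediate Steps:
H(n) = 3/(40 + n) (H(n) = 3/(n - 4*(-10)) = 3/(n + 40) = 3/(40 + n))
1/(C + H(P(5))) = 1/(6971 + 3/(40 + 2)) = 1/(6971 + 3/42) = 1/(6971 + 3*(1/42)) = 1/(6971 + 1/14) = 1/(97595/14) = 14/97595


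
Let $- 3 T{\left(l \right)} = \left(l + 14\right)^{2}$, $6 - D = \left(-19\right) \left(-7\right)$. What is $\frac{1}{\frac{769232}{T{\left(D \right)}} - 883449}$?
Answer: $- \frac{12769}{11283067977} \approx -1.1317 \cdot 10^{-6}$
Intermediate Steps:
$D = -127$ ($D = 6 - \left(-19\right) \left(-7\right) = 6 - 133 = -127$)
$T{\left(l \right)} = - \frac{\left(14 + l\right)^{2}}{3}$ ($T{\left(l \right)} = - \frac{\left(l + 14\right)^{2}}{3} = - \frac{\left(14 + l\right)^{2}}{3}$)
$\frac{1}{\frac{769232}{T{\left(D \right)}} - 883449} = \frac{1}{\frac{769232}{\left(- \frac{1}{3}\right) \left(14 - 127\right)^{2}} - 883449} = \frac{1}{\frac{769232}{\left(- \frac{1}{3}\right) \left(-113\right)^{2}} - 883449} = \frac{1}{\frac{769232}{\left(- \frac{1}{3}\right) 12769} - 883449} = \frac{1}{\frac{769232}{- \frac{12769}{3}} - 883449} = \frac{1}{769232 \left(- \frac{3}{12769}\right) - 883449} = \frac{1}{- \frac{2307696}{12769} - 883449} = \frac{1}{- \frac{11283067977}{12769}} = - \frac{12769}{11283067977}$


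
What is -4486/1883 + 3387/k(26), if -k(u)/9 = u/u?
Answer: -2139365/5649 ≈ -378.72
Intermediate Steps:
k(u) = -9 (k(u) = -9*u/u = -9*1 = -9)
-4486/1883 + 3387/k(26) = -4486/1883 + 3387/(-9) = -4486*1/1883 + 3387*(-1/9) = -4486/1883 - 1129/3 = -2139365/5649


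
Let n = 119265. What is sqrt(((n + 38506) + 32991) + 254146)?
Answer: 2*sqrt(111227) ≈ 667.01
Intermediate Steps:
sqrt(((n + 38506) + 32991) + 254146) = sqrt(((119265 + 38506) + 32991) + 254146) = sqrt((157771 + 32991) + 254146) = sqrt(190762 + 254146) = sqrt(444908) = 2*sqrt(111227)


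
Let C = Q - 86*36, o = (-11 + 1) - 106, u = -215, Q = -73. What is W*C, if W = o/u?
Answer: -367604/215 ≈ -1709.8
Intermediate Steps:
o = -116 (o = -10 - 106 = -116)
W = 116/215 (W = -116/(-215) = -116*(-1/215) = 116/215 ≈ 0.53953)
C = -3169 (C = -73 - 86*36 = -73 - 3096 = -3169)
W*C = (116/215)*(-3169) = -367604/215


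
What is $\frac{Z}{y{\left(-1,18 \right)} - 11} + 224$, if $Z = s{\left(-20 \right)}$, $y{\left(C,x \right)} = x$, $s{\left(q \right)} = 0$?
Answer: $224$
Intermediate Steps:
$Z = 0$
$\frac{Z}{y{\left(-1,18 \right)} - 11} + 224 = \frac{1}{18 - 11} \cdot 0 + 224 = \frac{1}{7} \cdot 0 + 224 = 0 + 224 = 224$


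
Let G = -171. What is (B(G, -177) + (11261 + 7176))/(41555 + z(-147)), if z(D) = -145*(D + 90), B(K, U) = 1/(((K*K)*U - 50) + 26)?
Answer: 23856007649/64463106855 ≈ 0.37007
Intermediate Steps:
B(K, U) = 1/(-24 + U*K²) (B(K, U) = 1/((K²*U - 50) + 26) = 1/((U*K² - 50) + 26) = 1/((-50 + U*K²) + 26) = 1/(-24 + U*K²))
z(D) = -13050 - 145*D (z(D) = -145*(90 + D) = -13050 - 145*D)
(B(G, -177) + (11261 + 7176))/(41555 + z(-147)) = (1/(-24 - 177*(-171)²) + (11261 + 7176))/(41555 + (-13050 - 145*(-147))) = (1/(-24 - 177*29241) + 18437)/(41555 + (-13050 + 21315)) = (1/(-24 - 5175657) + 18437)/(41555 + 8265) = (1/(-5175681) + 18437)/49820 = (-1/5175681 + 18437)*(1/49820) = (95424030596/5175681)*(1/49820) = 23856007649/64463106855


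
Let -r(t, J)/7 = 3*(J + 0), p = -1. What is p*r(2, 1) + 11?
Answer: 32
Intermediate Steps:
r(t, J) = -21*J (r(t, J) = -21*(J + 0) = -21*J)
p*r(2, 1) + 11 = -(-21) + 11 = -1*(-21) + 11 = 21 + 11 = 32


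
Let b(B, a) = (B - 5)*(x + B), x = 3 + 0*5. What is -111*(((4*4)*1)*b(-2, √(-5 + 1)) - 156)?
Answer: 29748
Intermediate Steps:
x = 3 (x = 3 + 0 = 3)
b(B, a) = (-5 + B)*(3 + B) (b(B, a) = (B - 5)*(3 + B) = (-5 + B)*(3 + B))
-111*(((4*4)*1)*b(-2, √(-5 + 1)) - 156) = -111*(((4*4)*1)*(-15 + (-2)² - 2*(-2)) - 156) = -111*((16*1)*(-15 + 4 + 4) - 156) = -111*(16*(-7) - 156) = -111*(-112 - 156) = -111*(-268) = 29748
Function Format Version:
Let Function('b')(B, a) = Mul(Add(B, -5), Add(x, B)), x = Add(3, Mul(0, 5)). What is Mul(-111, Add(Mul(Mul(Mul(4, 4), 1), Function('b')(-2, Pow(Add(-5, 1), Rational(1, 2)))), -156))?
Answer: 29748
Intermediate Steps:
x = 3 (x = Add(3, 0) = 3)
Function('b')(B, a) = Mul(Add(-5, B), Add(3, B)) (Function('b')(B, a) = Mul(Add(B, -5), Add(3, B)) = Mul(Add(-5, B), Add(3, B)))
Mul(-111, Add(Mul(Mul(Mul(4, 4), 1), Function('b')(-2, Pow(Add(-5, 1), Rational(1, 2)))), -156)) = Mul(-111, Add(Mul(Mul(Mul(4, 4), 1), Add(-15, Pow(-2, 2), Mul(-2, -2))), -156)) = Mul(-111, Add(Mul(Mul(16, 1), Add(-15, 4, 4)), -156)) = Mul(-111, Add(Mul(16, -7), -156)) = Mul(-111, Add(-112, -156)) = Mul(-111, -268) = 29748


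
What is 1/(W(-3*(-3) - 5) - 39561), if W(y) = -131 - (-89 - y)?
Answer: -1/39599 ≈ -2.5253e-5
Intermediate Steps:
W(y) = -42 + y (W(y) = -131 + (89 + y) = -42 + y)
1/(W(-3*(-3) - 5) - 39561) = 1/((-42 + (-3*(-3) - 5)) - 39561) = 1/((-42 + (9 - 5)) - 39561) = 1/((-42 + 4) - 39561) = 1/(-38 - 39561) = 1/(-39599) = -1/39599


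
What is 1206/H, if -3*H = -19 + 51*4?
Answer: -3618/185 ≈ -19.557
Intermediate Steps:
H = -185/3 (H = -(-19 + 51*4)/3 = -(-19 + 204)/3 = -⅓*185 = -185/3 ≈ -61.667)
1206/H = 1206/(-185/3) = 1206*(-3/185) = -3618/185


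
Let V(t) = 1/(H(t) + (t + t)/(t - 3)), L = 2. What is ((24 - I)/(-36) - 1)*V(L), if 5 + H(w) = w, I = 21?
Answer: 13/84 ≈ 0.15476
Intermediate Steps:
H(w) = -5 + w
V(t) = 1/(-5 + t + 2*t/(-3 + t)) (V(t) = 1/((-5 + t) + (t + t)/(t - 3)) = 1/((-5 + t) + (2*t)/(-3 + t)) = 1/((-5 + t) + 2*t/(-3 + t)) = 1/(-5 + t + 2*t/(-3 + t)))
((24 - I)/(-36) - 1)*V(L) = ((24 - 1*21)/(-36) - 1)*((-3 + 2)/(15 - 1*2 + 2*(-5 + 2))) = ((24 - 21)*(-1/36) - 1)*(-1/(15 - 2 + 2*(-3))) = (3*(-1/36) - 1)*(-1/(15 - 2 - 6)) = (-1/12 - 1)*(-1/7) = -13*(-1)/84 = -13/12*(-⅐) = 13/84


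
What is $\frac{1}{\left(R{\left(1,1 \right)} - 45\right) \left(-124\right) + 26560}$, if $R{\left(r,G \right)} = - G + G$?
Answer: $\frac{1}{32140} \approx 3.1114 \cdot 10^{-5}$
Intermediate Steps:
$R{\left(r,G \right)} = 0$
$\frac{1}{\left(R{\left(1,1 \right)} - 45\right) \left(-124\right) + 26560} = \frac{1}{\left(0 - 45\right) \left(-124\right) + 26560} = \frac{1}{\left(-45\right) \left(-124\right) + 26560} = \frac{1}{5580 + 26560} = \frac{1}{32140}$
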